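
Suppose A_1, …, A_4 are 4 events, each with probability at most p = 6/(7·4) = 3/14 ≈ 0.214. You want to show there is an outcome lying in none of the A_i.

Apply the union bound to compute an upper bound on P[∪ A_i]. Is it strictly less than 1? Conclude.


Union bound: P[∪_{i=1}^{4} A_i] ≤ Σ_i P[A_i] ≤ 4·p = 4·(3/14) = 6/7.
Numerically: 6/7 ≈ 0.857.
Is 6/7 < 1? YES.
Since P[∪ A_i] ≤ 6/7 < 1, the complement has P[∩ A_i^c] ≥ 1 − 6/7 = 1/7 > 0, so some outcome avoids every A_i.

4·p = 6/7 ≈ 0.857; existence CERTIFIED by the union bound.


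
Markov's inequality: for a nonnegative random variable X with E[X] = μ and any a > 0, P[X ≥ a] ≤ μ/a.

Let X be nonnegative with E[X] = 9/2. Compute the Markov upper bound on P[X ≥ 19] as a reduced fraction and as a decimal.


μ = E[X] = 9/2, a = 19.
Markov: P[X ≥ 19] ≤ μ/a = (9/2)/19 = 9/38.
Numerically: ≈ 0.236842.
(Since a = 19 > μ = 4.500000, the bound 9/38 is < 1 and informative.)

P[X ≥ 19] ≤ 9/38 ≈ 0.236842.


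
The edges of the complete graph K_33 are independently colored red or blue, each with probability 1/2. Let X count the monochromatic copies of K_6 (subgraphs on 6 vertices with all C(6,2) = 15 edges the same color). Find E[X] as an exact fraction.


Let X = Σ_S X_S over the C(33, 6) = 1107568 subsets S of size 6, where X_S = 1 if the K_6 on S is monochromatic.
For a fixed S, the K_6 on S has C(6, 2) = 15 edges. P[all 15 edges red] = (1/2)^15, and likewise for blue, so P[monochromatic] = 2·(1/2)^15 = 2^{1 − 15} = 1/16384.
By linearity: E[X] = C(33, 6) · 2^{1 − 15} = 1107568 · 1/16384 = 69223/1024.
Numerically: E[X] ≈ 67.601.

E[X] = C(33,6)·2^(1−C(6,2)) = 69223/1024 ≈ 67.601.


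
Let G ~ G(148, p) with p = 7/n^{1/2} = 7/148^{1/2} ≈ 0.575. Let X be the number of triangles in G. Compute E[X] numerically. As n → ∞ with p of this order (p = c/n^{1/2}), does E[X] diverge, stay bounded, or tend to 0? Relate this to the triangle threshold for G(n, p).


Number of potential triangles: C(148, 3) = 529396.
Each occurs with probability p³ ≈ (0.575)³ ≈ 1.90503e-01.
By linearity: E[X] = C(148, 3)·p³ ≈ 529396 · 1.90503e-01 ≈ 100851.463.
Since α = 1/2 < 1, p = c/n^{1/2} ≫ 1/n is above the triangle threshold p ~ 1/n. Asymptotically E[X] ~ (c³/6)·n^{3(1−α)} = (7³/6)·n^{1.5} → ∞; triangles are abundant w.h.p.

E[X] ≈ 100851.463; in regime p = Θ(1/n^{1/2}) E[X] diverges (above the triangle threshold p ~ 1/n).


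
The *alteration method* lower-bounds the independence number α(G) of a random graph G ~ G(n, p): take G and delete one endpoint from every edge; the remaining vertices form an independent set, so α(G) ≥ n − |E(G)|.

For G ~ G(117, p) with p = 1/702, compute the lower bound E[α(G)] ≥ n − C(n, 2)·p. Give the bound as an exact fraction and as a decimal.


E[|E(G)|] = C(117, 2)·p = 6786 · (1/702) = 29/3.
E[α(G)] ≥ n − E[|E(G)|] = 117 − 29/3 = 322/3.
Numerically: ≈ 107.333.
(This is only a lower bound; the true E[α(G)] may be larger.)

E[α(G)] ≥ 322/3 ≈ 107.333.


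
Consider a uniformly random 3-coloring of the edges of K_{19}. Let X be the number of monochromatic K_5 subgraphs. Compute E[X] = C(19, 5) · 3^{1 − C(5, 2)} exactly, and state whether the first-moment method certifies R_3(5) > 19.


E[X] = C(19, 5) · 3^{1 − 10} = 11628 · 3^{−9} = 11628/19683.
As a reduced fraction: E[X] = 1292/2187 ≈ 0.591.
Is E[X] < 1? YES.
Since E[X] < 1, there exists a 3-coloring of K_{19} with no monochromatic K_5; hence R_3(5) > 19.

E[X] = 1292/2187 ≈ 0.591; E[X] < 1, so R_3(5) > 19.


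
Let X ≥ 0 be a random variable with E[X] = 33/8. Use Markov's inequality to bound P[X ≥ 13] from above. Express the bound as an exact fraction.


μ = E[X] = 33/8, a = 13.
Markov: P[X ≥ 13] ≤ μ/a = (33/8)/13 = 33/104.
Numerically: ≈ 0.317308.
(Since a = 13 > μ = 4.125000, the bound 33/104 is < 1 and informative.)

P[X ≥ 13] ≤ 33/104 ≈ 0.317308.


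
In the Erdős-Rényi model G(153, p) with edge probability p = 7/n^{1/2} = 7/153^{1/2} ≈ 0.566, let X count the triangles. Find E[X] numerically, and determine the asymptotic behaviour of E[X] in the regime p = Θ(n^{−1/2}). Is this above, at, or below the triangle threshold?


Number of potential triangles: C(153, 3) = 585276.
Each occurs with probability p³ ≈ (0.566)³ ≈ 1.81241e-01.
By linearity: E[X] = C(153, 3)·p³ ≈ 585276 · 1.81241e-01 ≈ 106076.136.
Since α = 1/2 < 1, p = c/n^{1/2} ≫ 1/n is above the triangle threshold p ~ 1/n. Asymptotically E[X] ~ (c³/6)·n^{3(1−α)} = (7³/6)·n^{1.5} → ∞; triangles are abundant w.h.p.

E[X] ≈ 106076.136; in regime p = Θ(1/n^{1/2}) E[X] diverges (above the triangle threshold p ~ 1/n).


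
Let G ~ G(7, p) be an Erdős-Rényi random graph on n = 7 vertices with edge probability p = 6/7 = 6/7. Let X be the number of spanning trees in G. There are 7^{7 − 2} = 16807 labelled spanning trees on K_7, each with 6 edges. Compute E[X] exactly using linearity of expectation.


K_7 has 7^{7 − 2} = 16807 labelled spanning trees.
For each such spanning tree H, let X_H = 1 if all 6 edges of H are present in G. Then P[X_H = 1] = p^{6} = (6/7)^{6} = 46656/117649.
By linearity: E[X] = Σ_H E[X_H] = 16807 · p^{6} = 16807 · 46656/117649 = 46656/7.
Numerically: E[X] ≈ 6665.

E[X] = 16807 · (6/7)^{6} = 46656/7 ≈ 6665.


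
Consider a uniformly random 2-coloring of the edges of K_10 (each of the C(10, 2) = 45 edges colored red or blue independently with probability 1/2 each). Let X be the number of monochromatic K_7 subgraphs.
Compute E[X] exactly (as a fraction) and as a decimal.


Let X = Σ_S X_S over the C(10, 7) = 120 subsets S of size 7, where X_S = 1 if the K_7 on S is monochromatic.
For a fixed S, the K_7 on S has C(7, 2) = 21 edges. P[all 21 edges red] = (1/2)^21, and likewise for blue, so P[monochromatic] = 2·(1/2)^21 = 2^{1 − 21} = 1/1048576.
By linearity of expectation: E[X] = C(10, 7) · 2^{1 − 21} = 120 · 1/1048576 = 15/131072.
Numerically: E[X] ≈ 0.00011.

E[X] = C(10,7)·2^(1−C(7,2)) = 15/131072 ≈ 0.00011.


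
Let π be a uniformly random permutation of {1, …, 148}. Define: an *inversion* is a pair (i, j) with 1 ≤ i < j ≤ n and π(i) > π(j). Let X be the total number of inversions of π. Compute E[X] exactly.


Write X = Σ X_I over the C(148, 2) = 10878 pairs i < j, with X_I the indicator of one inversion.
There are 10878 indicators.
For each fixed pair i < j, the values π(i) and π(j) are two distinct elements of {1, …, 148} in uniformly random order; by symmetry P[π(i) > π(j)] = 1/2.
By linearity: E[X] = 10878 · (1/2) = C(148, 2) · (1/2) = 10878/2 = 5439 ≈ 5439.000.

E[X] = 5439 = 5439.000.


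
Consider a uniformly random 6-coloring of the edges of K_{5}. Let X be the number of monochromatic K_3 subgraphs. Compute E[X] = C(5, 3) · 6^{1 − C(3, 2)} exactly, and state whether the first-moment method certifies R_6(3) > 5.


E[X] = C(5, 3) · 6^{1 − 3} = 10 · 6^{−2} = 10/36.
As a reduced fraction: E[X] = 5/18 ≈ 0.278.
Is E[X] < 1? YES.
Since E[X] < 1, there exists a 6-coloring of K_{5} with no monochromatic K_3; hence R_6(3) > 5.

E[X] = 5/18 ≈ 0.278; E[X] < 1, so R_6(3) > 5.


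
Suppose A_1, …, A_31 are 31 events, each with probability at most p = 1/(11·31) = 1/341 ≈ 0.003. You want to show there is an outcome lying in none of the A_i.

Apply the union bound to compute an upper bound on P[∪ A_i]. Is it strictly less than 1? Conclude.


Union bound: P[∪_{i=1}^{31} A_i] ≤ Σ_i P[A_i] ≤ 31·p = 31·(1/341) = 1/11.
Numerically: 1/11 ≈ 0.091.
Is 1/11 < 1? YES.
Since P[∪ A_i] ≤ 1/11 < 1, the complement has P[∩ A_i^c] ≥ 1 − 1/11 = 10/11 > 0, so some outcome avoids every A_i.

31·p = 1/11 ≈ 0.091; existence CERTIFIED by the union bound.


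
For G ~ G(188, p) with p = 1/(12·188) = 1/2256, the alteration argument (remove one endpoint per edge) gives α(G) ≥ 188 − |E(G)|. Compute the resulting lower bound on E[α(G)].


E[|E(G)|] = C(188, 2)·p = 17578 · (1/2256) = 187/24.
E[α(G)] ≥ n − E[|E(G)|] = 188 − 187/24 = 4325/24.
Numerically: ≈ 180.2083.
(This is only a lower bound; the true E[α(G)] may be larger.)

E[α(G)] ≥ 4325/24 ≈ 180.2083.


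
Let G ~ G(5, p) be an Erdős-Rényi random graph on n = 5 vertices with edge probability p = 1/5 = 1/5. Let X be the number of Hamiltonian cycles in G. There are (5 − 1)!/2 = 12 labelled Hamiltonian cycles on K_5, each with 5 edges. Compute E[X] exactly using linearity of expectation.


K_5 has (5 − 1)!/2 = 12 labelled Hamiltonian cycles.
For each such Hamiltonian cycle H, let X_H = 1 if all 5 edges of H are present in G. Then P[X_H = 1] = p^{5} = (1/5)^{5} = 1/3125.
By linearity: E[X] = Σ_H E[X_H] = 12 · p^{5} = 12 · 1/3125 = 12/3125.
Numerically: E[X] ≈ 0.00384.

E[X] = 12 · (1/5)^{5} = 12/3125 ≈ 0.00384.


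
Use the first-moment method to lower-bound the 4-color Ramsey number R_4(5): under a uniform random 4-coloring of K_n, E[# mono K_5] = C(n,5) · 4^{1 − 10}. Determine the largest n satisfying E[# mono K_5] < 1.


We need C(n, 5) · 4^{1 − 10} < 1, i.e. C(n, 5) < 4^{10 − 1} = 262144.
Check values of n near the boundary:
  n = 30: C(30, 5) = 142506; 142506 < 262144? YES
  n = 31: C(31, 5) = 169911; 169911 < 262144? YES
  n = 32: C(32, 5) = 201376; 201376 < 262144? YES
  n = 33: C(33, 5) = 237336; 237336 < 262144? YES
  n = 34: C(34, 5) = 278256; 278256 < 262144? NO
  n = 35: C(35, 5) = 324632; 324632 < 262144? NO
The largest n with C(n, 5) < 262144 is n = 33 (where E[X] = 29667/32768 ≈ 0.905365). Hence R_4(5) > 33, i.e. R_4(5) ≥ 34.

Largest n = 33; hence R_4(5) > 33.


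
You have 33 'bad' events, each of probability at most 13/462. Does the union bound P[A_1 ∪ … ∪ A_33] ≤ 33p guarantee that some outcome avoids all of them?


Union bound: P[∪_{i=1}^{33} A_i] ≤ Σ_i P[A_i] ≤ 33·p = 33·(13/462) = 13/14.
Numerically: 13/14 ≈ 0.9285714.
Is 13/14 < 1? YES.
Since P[∪ A_i] ≤ 13/14 < 1, the complement has P[∩ A_i^c] ≥ 1 − 13/14 = 1/14 > 0, so some outcome avoids every A_i.

33·p = 13/14 ≈ 0.9285714; existence CERTIFIED by the union bound.


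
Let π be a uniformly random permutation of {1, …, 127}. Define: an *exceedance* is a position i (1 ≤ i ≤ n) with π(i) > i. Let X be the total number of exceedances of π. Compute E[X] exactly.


Write X = Σ_{i=1}^{127} X_i, where X_i = 1_{π(i) > i}.
For each fixed i, π(i) is uniform over {1, …, 127} (marginal of a uniform permutation), so P[π(i) > i] = (n − i)/n. Summing: Σ_{i=1}^{127} (n − i)/n = (0 + 1 + … + 126)/127 = 127(127 − 1)/(2·127) = (127 − 1)/2.
Hence E[X] = Σ_{i=1}^{127} (127 − i)/127 = 63 ≈ 63.0000.

E[X] = 63 = 63.0000.


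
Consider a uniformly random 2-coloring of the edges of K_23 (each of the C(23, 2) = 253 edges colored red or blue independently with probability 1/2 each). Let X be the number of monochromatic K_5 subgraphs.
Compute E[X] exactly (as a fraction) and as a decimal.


Let X = Σ_S X_S over the C(23, 5) = 33649 subsets S of size 5, where X_S = 1 if the K_5 on S is monochromatic.
For a fixed S, the K_5 on S has C(5, 2) = 10 edges. P[all 10 edges red] = (1/2)^10, and likewise for blue, so P[monochromatic] = 2·(1/2)^10 = 2^{1 − 10} = 1/512.
Summing: E[X] = C(23, 5) · 2^{1 − 10} = 33649 · 1/512 = 33649/512.
Numerically: E[X] ≈ 65.721.

E[X] = C(23,5)·2^(1−C(5,2)) = 33649/512 ≈ 65.721.


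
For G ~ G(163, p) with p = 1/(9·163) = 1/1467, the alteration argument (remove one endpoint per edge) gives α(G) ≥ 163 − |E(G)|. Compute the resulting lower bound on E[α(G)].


E[|E(G)|] = C(163, 2)·p = 13203 · (1/1467) = 9.
E[α(G)] ≥ n − E[|E(G)|] = 163 − 9 = 154.
Numerically: ≈ 154.0000.
(This is only a lower bound; the true E[α(G)] may be larger.)

E[α(G)] ≥ 154 ≈ 154.0000.


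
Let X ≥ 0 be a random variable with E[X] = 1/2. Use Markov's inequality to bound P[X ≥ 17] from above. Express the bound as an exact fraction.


μ = E[X] = 1/2, a = 17.
Markov: P[X ≥ 17] ≤ μ/a = (1/2)/17 = 1/34.
Numerically: ≈ 0.029412.
(Since a = 17 > μ = 0.500000, the bound 1/34 is < 1 and informative.)

P[X ≥ 17] ≤ 1/34 ≈ 0.029412.


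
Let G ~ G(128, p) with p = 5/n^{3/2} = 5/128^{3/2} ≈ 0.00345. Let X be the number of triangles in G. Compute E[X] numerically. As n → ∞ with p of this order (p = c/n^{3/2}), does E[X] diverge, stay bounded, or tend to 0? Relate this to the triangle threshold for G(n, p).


Number of potential triangles: C(128, 3) = 341376.
Each occurs with probability p³ ≈ (0.00345)³ ≈ 4.11590e-08.
By linearity: E[X] = C(128, 3)·p³ ≈ 341376 · 4.11590e-08 ≈ 0.014.
Since α = 3/2 > 1, p = c/n^{3/2} = o(1/n) is below the triangle threshold p ~ 1/n. Asymptotically E[X] ~ (c³/6)·n^{3(1−α)} = (5³/6)·n^{-1.5} → 0, so by Markov's inequality G has no triangles w.h.p.

E[X] ≈ 0.014; in regime p = Θ(1/n^{3/2}) E[X] tends to 0 (below the triangle threshold p ~ 1/n).


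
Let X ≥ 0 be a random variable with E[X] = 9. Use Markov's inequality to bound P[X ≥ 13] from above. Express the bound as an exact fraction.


μ = E[X] = 9, a = 13.
Markov: P[X ≥ 13] ≤ μ/a = (9)/13 = 9/13.
Numerically: ≈ 0.692.
(Since a = 13 > μ = 9.000, the bound 9/13 is < 1 and informative.)

P[X ≥ 13] ≤ 9/13 ≈ 0.692.


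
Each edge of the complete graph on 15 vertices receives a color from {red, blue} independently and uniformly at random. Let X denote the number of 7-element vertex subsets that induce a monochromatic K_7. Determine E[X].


Let X = Σ_S X_S over the C(15, 7) = 6435 subsets S of size 7, where X_S = 1 if the K_7 on S is monochromatic.
For a fixed S, the K_7 on S has C(7, 2) = 21 edges. P[all 21 edges red] = (1/2)^21, and likewise for blue, so P[monochromatic] = 2·(1/2)^21 = 2^{1 − 21} = 1/1048576.
By linearity of expectation: E[X] = C(15, 7) · 2^{1 − 21} = 6435 · 1/1048576 = 6435/1048576.
Numerically: E[X] ≈ 0.0061.

E[X] = C(15,7)·2^(1−C(7,2)) = 6435/1048576 ≈ 0.0061.


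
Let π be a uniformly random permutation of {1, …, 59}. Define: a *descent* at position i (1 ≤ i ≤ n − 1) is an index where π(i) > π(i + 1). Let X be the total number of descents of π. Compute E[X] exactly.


Write X = Σ X_I over i = 1, …, 58, with X_I the indicator of one descent.
There are 58 indicators.
For each fixed i, the pair (π(i), π(i+1)) is a uniformly random ordered pair of distinct values from {1, …, 59}; by symmetry P[π(i) > π(i+1)] = 1/2.
By linearity: E[X] = 58 · (1/2) = (59 − 1) · (1/2) = 29 ≈ 29.000000.

E[X] = 29 = 29.000000.


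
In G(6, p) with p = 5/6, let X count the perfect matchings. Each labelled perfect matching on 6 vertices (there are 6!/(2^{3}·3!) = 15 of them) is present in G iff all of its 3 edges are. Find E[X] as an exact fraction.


K_6 has 6!/(2^{3}·3!) = 15 labelled perfect matchings.
For each such perfect matching H, let X_H = 1 if all 3 edges of H are present in G. Then P[X_H = 1] = p^{3} = (5/6)^{3} = 125/216.
By linearity of expectation: E[X] = Σ_H E[X_H] = 15 · p^{3} = 15 · 125/216 = 625/72.
Numerically: E[X] ≈ 8.6806.

E[X] = 15 · (5/6)^{3} = 625/72 ≈ 8.6806.


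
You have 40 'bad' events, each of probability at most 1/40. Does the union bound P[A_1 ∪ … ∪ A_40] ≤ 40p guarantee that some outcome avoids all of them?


Union bound: P[∪_{i=1}^{40} A_i] ≤ Σ_i P[A_i] ≤ 40·p = 40·(1/40) = 1.
Numerically: 1 ≈ 1.000.
Is 1 < 1? NO.
Since the bound 1 is ≥ 1, the union bound is uninformative here; it does NOT by itself certify existence.

40·p = 1 ≈ 1.000; existence NOT certified by the union bound.


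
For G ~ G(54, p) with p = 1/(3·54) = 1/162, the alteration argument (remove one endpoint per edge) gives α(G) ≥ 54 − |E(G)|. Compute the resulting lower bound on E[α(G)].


E[|E(G)|] = C(54, 2)·p = 1431 · (1/162) = 53/6.
E[α(G)] ≥ n − E[|E(G)|] = 54 − 53/6 = 271/6.
Numerically: ≈ 45.166667.
(This is only a lower bound; the true E[α(G)] may be larger.)

E[α(G)] ≥ 271/6 ≈ 45.166667.


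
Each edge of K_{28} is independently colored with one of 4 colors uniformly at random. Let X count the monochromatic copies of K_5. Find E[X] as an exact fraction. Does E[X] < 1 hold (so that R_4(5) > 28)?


E[X] = C(28, 5) · 4^{1 − 10} = 98280 · 4^{−9} = 98280/262144.
As a reduced fraction: E[X] = 12285/32768 ≈ 0.375.
Is E[X] < 1? YES.
Since E[X] < 1, there exists a 4-coloring of K_{28} with no monochromatic K_5; hence R_4(5) > 28.

E[X] = 12285/32768 ≈ 0.375; E[X] < 1, so R_4(5) > 28.


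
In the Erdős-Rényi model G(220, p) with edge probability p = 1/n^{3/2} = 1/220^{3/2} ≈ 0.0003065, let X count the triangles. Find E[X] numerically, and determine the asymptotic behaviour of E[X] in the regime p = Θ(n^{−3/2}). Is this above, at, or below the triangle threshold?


Number of potential triangles: C(220, 3) = 1750540.
Each occurs with probability p³ ≈ (0.0003065)³ ≈ 2.878047e-11.
By linearity: E[X] = C(220, 3)·p³ ≈ 1750540 · 2.878047e-11 ≈ 0.0001.
Since α = 3/2 > 1, p = c/n^{3/2} = o(1/n) is below the triangle threshold p ~ 1/n. Asymptotically E[X] ~ (c³/6)·n^{3(1−α)} = (1³/6)·n^{-1.5} → 0, so by Markov's inequality G has no triangles w.h.p.

E[X] ≈ 0.0001; in regime p = Θ(1/n^{3/2}) E[X] tends to 0 (below the triangle threshold p ~ 1/n).


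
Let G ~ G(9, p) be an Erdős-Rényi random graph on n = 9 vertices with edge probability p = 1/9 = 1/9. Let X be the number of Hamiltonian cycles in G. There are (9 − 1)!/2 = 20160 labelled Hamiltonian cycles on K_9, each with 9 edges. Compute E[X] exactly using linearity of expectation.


K_9 has (9 − 1)!/2 = 20160 labelled Hamiltonian cycles.
For each such Hamiltonian cycle H, let X_H = 1 if all 9 edges of H are present in G. Then P[X_H = 1] = p^{9} = (1/9)^{9} = 1/387420489.
By linearity: E[X] = Σ_H E[X_H] = 20160 · p^{9} = 20160 · 1/387420489 = 2240/43046721.
Numerically: E[X] ≈ 5.2e-05.

E[X] = 20160 · (1/9)^{9} = 2240/43046721 ≈ 5.2e-05.


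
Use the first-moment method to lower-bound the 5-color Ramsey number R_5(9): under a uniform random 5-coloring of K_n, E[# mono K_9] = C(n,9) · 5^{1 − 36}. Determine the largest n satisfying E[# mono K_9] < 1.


We need C(n, 9) · 5^{1 − 36} < 1, i.e. C(n, 9) < 5^{36 − 1} = 2910383045673370361328125.
Check values of n near the boundary:
  n = 2166: C(2166, 9) = 2844037944203015677277940; 2844037944203015677277940 < 2910383045673370361328125? YES
  n = 2167: C(2167, 9) = 2855899084841489792706810; 2855899084841489792706810 < 2910383045673370361328125? YES
  n = 2168: C(2168, 9) = 2867804175977929537095120; 2867804175977929537095120 < 2910383045673370361328125? YES
  n = 2169: C(2169, 9) = 2879753360044504243499683; 2879753360044504243499683 < 2910383045673370361328125? YES
  n = 2170: C(2170, 9) = 2891746779868845075610510; 2891746779868845075610510 < 2910383045673370361328125? YES
  n = 2171: C(2171, 9) = 2903784578674959601827205; 2903784578674959601827205 < 2910383045673370361328125? YES
  n = 2172: C(2172, 9) = 2915866900084148060642020; 2915866900084148060642020 < 2910383045673370361328125? NO
The largest n with C(n, 9) < 2910383045673370361328125 is n = 2171 (where E[X] = 580756915734991920365441/582076609134674072265625 ≈ 0.9977328). Hence R_5(9) > 2171, i.e. R_5(9) ≥ 2172.

Largest n = 2171; hence R_5(9) > 2171.


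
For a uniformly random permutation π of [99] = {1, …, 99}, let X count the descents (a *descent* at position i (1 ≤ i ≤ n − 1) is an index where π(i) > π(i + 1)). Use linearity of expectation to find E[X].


Write X = Σ X_I over i = 1, …, 98, with X_I the indicator of one descent.
There are 98 indicators.
For each fixed i, the pair (π(i), π(i+1)) is a uniformly random ordered pair of distinct values from {1, …, 99}; by symmetry P[π(i) > π(i+1)] = 1/2.
By linearity: E[X] = 98 · (1/2) = (99 − 1) · (1/2) = 49 ≈ 49.0000.

E[X] = 49 = 49.0000.


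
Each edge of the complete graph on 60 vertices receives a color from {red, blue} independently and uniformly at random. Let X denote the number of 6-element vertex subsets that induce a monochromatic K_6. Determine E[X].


Let X = Σ_S X_S over the C(60, 6) = 50063860 subsets S of size 6, where X_S = 1 if the K_6 on S is monochromatic.
For a fixed S, the K_6 on S has C(6, 2) = 15 edges. P[all 15 edges red] = (1/2)^15, and likewise for blue, so P[monochromatic] = 2·(1/2)^15 = 2^{1 − 15} = 1/16384.
By linearity: E[X] = C(60, 6) · 2^{1 − 15} = 50063860 · 1/16384 = 12515965/4096.
Numerically: E[X] ≈ 3055.655518.

E[X] = C(60,6)·2^(1−C(6,2)) = 12515965/4096 ≈ 3055.655518.


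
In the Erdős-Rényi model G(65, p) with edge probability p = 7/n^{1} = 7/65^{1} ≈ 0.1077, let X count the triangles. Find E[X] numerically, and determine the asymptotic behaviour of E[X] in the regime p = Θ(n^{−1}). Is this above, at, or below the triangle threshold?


Number of potential triangles: C(65, 3) = 43680.
Each occurs with probability p³ ≈ (0.1077)³ ≈ 1.248976e-03.
By linearity: E[X] = C(65, 3)·p³ ≈ 43680 · 1.248976e-03 ≈ 54.5553.
Here α = 1, so p = 7/n is exactly at the triangle threshold p ~ 1/n. Asymptotically E[X] → c³/6 = 7³/6 = 343/6 ≈ 57.1667, a bounded constant. In this regime the triangle count is asymptotically Poisson(c³/6).

E[X] ≈ 54.5553; in regime p = Θ(1/n^{1}) E[X] stays bounded (at the triangle threshold p ~ 1/n).


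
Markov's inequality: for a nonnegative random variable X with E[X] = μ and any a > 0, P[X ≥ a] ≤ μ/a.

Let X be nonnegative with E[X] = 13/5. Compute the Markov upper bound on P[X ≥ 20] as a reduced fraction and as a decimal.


μ = E[X] = 13/5, a = 20.
Markov: P[X ≥ 20] ≤ μ/a = (13/5)/20 = 13/100.
Numerically: ≈ 0.1300.
(Since a = 20 > μ = 2.6000, the bound 13/100 is < 1 and informative.)

P[X ≥ 20] ≤ 13/100 ≈ 0.1300.


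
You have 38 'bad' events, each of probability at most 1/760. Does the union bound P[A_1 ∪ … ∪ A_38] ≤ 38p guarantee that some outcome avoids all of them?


Union bound: P[∪_{i=1}^{38} A_i] ≤ Σ_i P[A_i] ≤ 38·p = 38·(1/760) = 1/20.
Numerically: 1/20 ≈ 0.050.
Is 1/20 < 1? YES.
Since P[∪ A_i] ≤ 1/20 < 1, the complement has P[∩ A_i^c] ≥ 1 − 1/20 = 19/20 > 0, so some outcome avoids every A_i.

38·p = 1/20 ≈ 0.050; existence CERTIFIED by the union bound.


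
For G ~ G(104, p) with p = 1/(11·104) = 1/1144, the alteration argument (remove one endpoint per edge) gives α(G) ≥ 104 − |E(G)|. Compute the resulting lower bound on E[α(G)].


E[|E(G)|] = C(104, 2)·p = 5356 · (1/1144) = 103/22.
E[α(G)] ≥ n − E[|E(G)|] = 104 − 103/22 = 2185/22.
Numerically: ≈ 99.3182.
(This is only a lower bound; the true E[α(G)] may be larger.)

E[α(G)] ≥ 2185/22 ≈ 99.3182.


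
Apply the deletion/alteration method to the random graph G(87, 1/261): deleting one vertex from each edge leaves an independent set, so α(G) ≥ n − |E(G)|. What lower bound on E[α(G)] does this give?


E[|E(G)|] = C(87, 2)·p = 3741 · (1/261) = 43/3.
E[α(G)] ≥ n − E[|E(G)|] = 87 − 43/3 = 218/3.
Numerically: ≈ 72.667.
(This is only a lower bound; the true E[α(G)] may be larger.)

E[α(G)] ≥ 218/3 ≈ 72.667.


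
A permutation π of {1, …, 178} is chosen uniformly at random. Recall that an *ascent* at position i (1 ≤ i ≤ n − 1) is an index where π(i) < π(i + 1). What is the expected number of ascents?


Write X = Σ X_I over i = 1, …, 177, with X_I the indicator of one ascent.
There are 177 indicators.
For each fixed i, the pair (π(i), π(i+1)) is a uniformly random ordered pair of distinct values from {1, …, 178}; by symmetry P[π(i) < π(i+1)] = 1/2.
By linearity: E[X] = 177 · (1/2) = (178 − 1) · (1/2) = 177/2 ≈ 88.500.

E[X] = 177/2 = 88.500.


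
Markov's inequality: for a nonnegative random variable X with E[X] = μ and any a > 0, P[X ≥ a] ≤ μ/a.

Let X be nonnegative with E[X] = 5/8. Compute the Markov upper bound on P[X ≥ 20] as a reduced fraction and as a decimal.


μ = E[X] = 5/8, a = 20.
Markov: P[X ≥ 20] ≤ μ/a = (5/8)/20 = 1/32.
Numerically: ≈ 0.031250.
(Since a = 20 > μ = 0.625000, the bound 1/32 is < 1 and informative.)

P[X ≥ 20] ≤ 1/32 ≈ 0.031250.


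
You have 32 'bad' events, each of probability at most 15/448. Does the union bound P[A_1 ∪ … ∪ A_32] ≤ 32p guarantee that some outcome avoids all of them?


Union bound: P[∪_{i=1}^{32} A_i] ≤ Σ_i P[A_i] ≤ 32·p = 32·(15/448) = 15/14.
Numerically: 15/14 ≈ 1.07143.
Is 15/14 < 1? NO.
Since the bound 15/14 is ≥ 1, the union bound is uninformative here; it does NOT by itself certify existence.

32·p = 15/14 ≈ 1.07143; existence NOT certified by the union bound.


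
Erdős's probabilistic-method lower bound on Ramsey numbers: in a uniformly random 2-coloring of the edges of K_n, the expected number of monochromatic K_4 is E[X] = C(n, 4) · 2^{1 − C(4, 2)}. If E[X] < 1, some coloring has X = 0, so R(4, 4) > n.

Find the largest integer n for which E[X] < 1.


We need C(n, 4) · 2^{1 − 6} < 1, i.e. C(n, 4) < 2^{6 − 1} = 32.
Check values of n near the boundary:
  n = 5: C(5, 4) = 5; 5 < 32? YES
  n = 6: C(6, 4) = 15; 15 < 32? YES
  n = 7: C(7, 4) = 35; 35 < 32? NO
  n = 8: C(8, 4) = 70; 70 < 32? NO
The largest n with C(n, 4) < 32 is n = 6 (where E[X] = 15/32 ≈ 0.4688). Hence R(4, 4) > 6, i.e. R(4, 4) ≥ 7.

Largest n = 6; hence R(4, 4) > 6.


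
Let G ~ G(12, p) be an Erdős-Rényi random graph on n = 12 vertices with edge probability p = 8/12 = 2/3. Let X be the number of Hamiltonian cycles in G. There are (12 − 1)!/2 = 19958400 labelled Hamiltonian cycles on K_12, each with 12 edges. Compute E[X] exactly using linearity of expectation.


K_12 has (12 − 1)!/2 = 19958400 labelled Hamiltonian cycles.
For each such Hamiltonian cycle H, let X_H = 1 if all 12 edges of H are present in G. Then P[X_H = 1] = p^{12} = (2/3)^{12} = 4096/531441.
Summing the indicators: E[X] = Σ_H E[X_H] = 19958400 · p^{12} = 19958400 · 4096/531441 = 1009254400/6561.
Numerically: E[X] ≈ 1.54e+05.

E[X] = 19958400 · (2/3)^{12} = 1009254400/6561 ≈ 1.54e+05.


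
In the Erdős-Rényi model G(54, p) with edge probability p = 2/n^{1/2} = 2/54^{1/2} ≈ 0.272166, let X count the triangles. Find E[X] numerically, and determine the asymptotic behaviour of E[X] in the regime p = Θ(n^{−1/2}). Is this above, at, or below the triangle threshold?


Number of potential triangles: C(54, 3) = 24804.
Each occurs with probability p³ ≈ (0.272166)³ ≈ 2.01604094e-02.
By linearity: E[X] = C(54, 3)·p³ ≈ 24804 · 2.01604094e-02 ≈ 500.058795.
Since α = 1/2 < 1, p = c/n^{1/2} ≫ 1/n is above the triangle threshold p ~ 1/n. Asymptotically E[X] ~ (c³/6)·n^{3(1−α)} = (2³/6)·n^{1.5} → ∞; triangles are abundant w.h.p.

E[X] ≈ 500.058795; in regime p = Θ(1/n^{1/2}) E[X] diverges (above the triangle threshold p ~ 1/n).


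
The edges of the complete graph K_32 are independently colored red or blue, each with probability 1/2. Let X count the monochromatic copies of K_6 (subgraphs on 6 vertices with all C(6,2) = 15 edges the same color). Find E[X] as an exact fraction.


Let X = Σ_S X_S over the C(32, 6) = 906192 subsets S of size 6, where X_S = 1 if the K_6 on S is monochromatic.
For a fixed S, the K_6 on S has C(6, 2) = 15 edges. P[all 15 edges red] = (1/2)^15, and likewise for blue, so P[monochromatic] = 2·(1/2)^15 = 2^{1 − 15} = 1/16384.
Summing: E[X] = C(32, 6) · 2^{1 − 15} = 906192 · 1/16384 = 56637/1024.
Numerically: E[X] ≈ 55.309570.

E[X] = C(32,6)·2^(1−C(6,2)) = 56637/1024 ≈ 55.309570.


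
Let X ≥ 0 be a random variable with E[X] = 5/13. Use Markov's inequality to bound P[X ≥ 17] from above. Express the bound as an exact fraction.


μ = E[X] = 5/13, a = 17.
Markov: P[X ≥ 17] ≤ μ/a = (5/13)/17 = 5/221.
Numerically: ≈ 0.02262.
(Since a = 17 > μ = 0.38462, the bound 5/221 is < 1 and informative.)

P[X ≥ 17] ≤ 5/221 ≈ 0.02262.


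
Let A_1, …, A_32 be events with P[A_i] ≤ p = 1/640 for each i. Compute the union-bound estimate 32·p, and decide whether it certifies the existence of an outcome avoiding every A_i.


Union bound: P[∪_{i=1}^{32} A_i] ≤ Σ_i P[A_i] ≤ 32·p = 32·(1/640) = 1/20.
Numerically: 1/20 ≈ 0.050.
Is 1/20 < 1? YES.
Since P[∪ A_i] ≤ 1/20 < 1, the complement has P[∩ A_i^c] ≥ 1 − 1/20 = 19/20 > 0, so some outcome avoids every A_i.

32·p = 1/20 ≈ 0.050; existence CERTIFIED by the union bound.


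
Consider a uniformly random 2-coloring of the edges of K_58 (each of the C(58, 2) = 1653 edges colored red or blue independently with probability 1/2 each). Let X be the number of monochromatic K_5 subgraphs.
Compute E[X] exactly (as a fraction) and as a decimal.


Let X = Σ_S X_S over the C(58, 5) = 4582116 subsets S of size 5, where X_S = 1 if the K_5 on S is monochromatic.
For a fixed S, the K_5 on S has C(5, 2) = 10 edges. P[all 10 edges red] = (1/2)^10, and likewise for blue, so P[monochromatic] = 2·(1/2)^10 = 2^{1 − 10} = 1/512.
By linearity of expectation: E[X] = C(58, 5) · 2^{1 − 10} = 4582116 · 1/512 = 1145529/128.
Numerically: E[X] ≈ 8949.445312.

E[X] = C(58,5)·2^(1−C(5,2)) = 1145529/128 ≈ 8949.445312.


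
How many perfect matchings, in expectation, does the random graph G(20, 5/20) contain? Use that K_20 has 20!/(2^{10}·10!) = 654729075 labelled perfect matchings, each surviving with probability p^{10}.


K_20 has 20!/(2^{10}·10!) = 654729075 labelled perfect matchings.
For each such perfect matching H, let X_H = 1 if all 10 edges of H are present in G. Then P[X_H = 1] = p^{10} = (1/4)^{10} = 1/1048576.
Summing the indicators: E[X] = Σ_H E[X_H] = 654729075 · p^{10} = 654729075 · 1/1048576 = 654729075/1048576.
Numerically: E[X] ≈ 624.4.

E[X] = 654729075 · (1/4)^{10} = 654729075/1048576 ≈ 624.4.


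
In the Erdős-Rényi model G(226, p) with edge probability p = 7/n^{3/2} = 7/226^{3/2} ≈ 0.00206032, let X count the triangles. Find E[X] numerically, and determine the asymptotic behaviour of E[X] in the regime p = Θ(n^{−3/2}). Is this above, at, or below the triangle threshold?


Number of potential triangles: C(226, 3) = 1898400.
Each occurs with probability p³ ≈ (0.00206032)³ ≈ 8.74593296e-09.
By linearity: E[X] = C(226, 3)·p³ ≈ 1898400 · 8.74593296e-09 ≈ 0.016603.
Since α = 3/2 > 1, p = c/n^{3/2} = o(1/n) is below the triangle threshold p ~ 1/n. Asymptotically E[X] ~ (c³/6)·n^{3(1−α)} = (7³/6)·n^{-1.5} → 0, so by Markov's inequality G has no triangles w.h.p.

E[X] ≈ 0.016603; in regime p = Θ(1/n^{3/2}) E[X] tends to 0 (below the triangle threshold p ~ 1/n).


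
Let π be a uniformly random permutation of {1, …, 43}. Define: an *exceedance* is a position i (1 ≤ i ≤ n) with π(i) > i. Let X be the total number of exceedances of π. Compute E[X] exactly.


Write X = Σ_{i=1}^{43} X_i, where X_i = 1_{π(i) > i}.
For each fixed i, π(i) is uniform over {1, …, 43} (marginal of a uniform permutation), so P[π(i) > i] = (n − i)/n. Summing: Σ_{i=1}^{43} (n − i)/n = (0 + 1 + … + 42)/43 = 43(43 − 1)/(2·43) = (43 − 1)/2.
Hence E[X] = Σ_{i=1}^{43} (43 − i)/43 = 21 ≈ 21.000.

E[X] = 21 = 21.000.


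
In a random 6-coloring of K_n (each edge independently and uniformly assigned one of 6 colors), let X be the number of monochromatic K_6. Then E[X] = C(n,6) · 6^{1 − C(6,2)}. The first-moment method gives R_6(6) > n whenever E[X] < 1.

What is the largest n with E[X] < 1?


We need C(n, 6) · 6^{1 − 15} < 1, i.e. C(n, 6) < 6^{15 − 1} = 78364164096.
Check values of n near the boundary:
  n = 192: C(192, 6) = 64300886496; 64300886496 < 78364164096? YES
  n = 193: C(193, 6) = 66364016544; 66364016544 < 78364164096? YES
  n = 194: C(194, 6) = 68482017072; 68482017072 < 78364164096? YES
  n = 195: C(195, 6) = 70656049360; 70656049360 < 78364164096? YES
  n = 196: C(196, 6) = 72887293024; 72887293024 < 78364164096? YES
  n = 197: C(197, 6) = 75176946208; 75176946208 < 78364164096? YES
  n = 198: C(198, 6) = 77526225777; 77526225777 < 78364164096? YES
  n = 199: C(199, 6) = 79936367511; 79936367511 < 78364164096? NO
  n = 200: C(200, 6) = 82408626300; 82408626300 < 78364164096? NO
The largest n with C(n, 6) < 78364164096 is n = 198 (where E[X] = 25842075259/26121388032 ≈ 0.98931). Hence R_6(6) > 198, i.e. R_6(6) ≥ 199.

Largest n = 198; hence R_6(6) > 198.


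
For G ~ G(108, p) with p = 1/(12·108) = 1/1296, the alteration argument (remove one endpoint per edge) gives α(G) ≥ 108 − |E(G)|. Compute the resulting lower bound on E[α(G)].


E[|E(G)|] = C(108, 2)·p = 5778 · (1/1296) = 107/24.
E[α(G)] ≥ n − E[|E(G)|] = 108 − 107/24 = 2485/24.
Numerically: ≈ 103.542.
(This is only a lower bound; the true E[α(G)] may be larger.)

E[α(G)] ≥ 2485/24 ≈ 103.542.


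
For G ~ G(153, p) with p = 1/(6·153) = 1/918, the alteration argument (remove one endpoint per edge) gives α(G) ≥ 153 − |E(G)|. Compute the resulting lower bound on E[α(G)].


E[|E(G)|] = C(153, 2)·p = 11628 · (1/918) = 38/3.
E[α(G)] ≥ n − E[|E(G)|] = 153 − 38/3 = 421/3.
Numerically: ≈ 140.333333.
(This is only a lower bound; the true E[α(G)] may be larger.)

E[α(G)] ≥ 421/3 ≈ 140.333333.


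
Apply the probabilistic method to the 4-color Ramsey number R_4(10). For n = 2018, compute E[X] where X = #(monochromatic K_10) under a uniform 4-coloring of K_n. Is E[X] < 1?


E[X] = C(2018, 10) · 4^{1 − 45} = 301820606687612220663963508 · 4^{−44} = 301820606687612220663963508/309485009821345068724781056.
As a reduced fraction: E[X] = 75455151671903055165990877/77371252455336267181195264 ≈ 0.975235.
Is E[X] < 1? YES.
Since E[X] < 1, there exists a 4-coloring of K_{2018} with no monochromatic K_10; hence R_4(10) > 2018.

E[X] = 75455151671903055165990877/77371252455336267181195264 ≈ 0.975235; E[X] < 1, so R_4(10) > 2018.


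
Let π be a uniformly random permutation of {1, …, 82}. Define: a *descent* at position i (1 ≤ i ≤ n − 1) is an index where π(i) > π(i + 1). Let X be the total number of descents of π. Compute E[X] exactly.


Write X = Σ X_I over i = 1, …, 81, with X_I the indicator of one descent.
There are 81 indicators.
For each fixed i, the pair (π(i), π(i+1)) is a uniformly random ordered pair of distinct values from {1, …, 82}; by symmetry P[π(i) > π(i+1)] = 1/2.
By linearity: E[X] = 81 · (1/2) = (82 − 1) · (1/2) = 81/2 ≈ 40.50000.

E[X] = 81/2 = 40.50000.


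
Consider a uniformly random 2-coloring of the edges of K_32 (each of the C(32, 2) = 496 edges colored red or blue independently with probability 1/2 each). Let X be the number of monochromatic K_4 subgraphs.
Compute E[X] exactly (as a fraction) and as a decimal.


Let X = Σ_S X_S over the C(32, 4) = 35960 subsets S of size 4, where X_S = 1 if the K_4 on S is monochromatic.
For a fixed S, the K_4 on S has C(4, 2) = 6 edges. P[all 6 edges red] = (1/2)^6, and likewise for blue, so P[monochromatic] = 2·(1/2)^6 = 2^{1 − 6} = 1/32.
By linearity of expectation: E[X] = C(32, 4) · 2^{1 − 6} = 35960 · 1/32 = 4495/4.
Numerically: E[X] ≈ 1123.7500.

E[X] = C(32,4)·2^(1−C(4,2)) = 4495/4 ≈ 1123.7500.


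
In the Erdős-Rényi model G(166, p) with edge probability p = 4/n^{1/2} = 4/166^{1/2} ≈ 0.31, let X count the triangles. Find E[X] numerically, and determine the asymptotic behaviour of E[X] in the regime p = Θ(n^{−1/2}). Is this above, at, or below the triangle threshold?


Number of potential triangles: C(166, 3) = 748660.
Each occurs with probability p³ ≈ (0.31)³ ≈ 2.99239e-02.
By linearity: E[X] = C(166, 3)·p³ ≈ 748660 · 2.99239e-02 ≈ 22402.809.
Since α = 1/2 < 1, p = c/n^{1/2} ≫ 1/n is above the triangle threshold p ~ 1/n. Asymptotically E[X] ~ (c³/6)·n^{3(1−α)} = (4³/6)·n^{1.5} → ∞; triangles are abundant w.h.p.

E[X] ≈ 22402.809; in regime p = Θ(1/n^{1/2}) E[X] diverges (above the triangle threshold p ~ 1/n).


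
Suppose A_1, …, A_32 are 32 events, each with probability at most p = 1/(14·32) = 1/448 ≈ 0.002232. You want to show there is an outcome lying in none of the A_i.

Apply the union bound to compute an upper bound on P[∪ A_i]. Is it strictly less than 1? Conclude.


Union bound: P[∪_{i=1}^{32} A_i] ≤ Σ_i P[A_i] ≤ 32·p = 32·(1/448) = 1/14.
Numerically: 1/14 ≈ 0.071429.
Is 1/14 < 1? YES.
Since P[∪ A_i] ≤ 1/14 < 1, the complement has P[∩ A_i^c] ≥ 1 − 1/14 = 13/14 > 0, so some outcome avoids every A_i.

32·p = 1/14 ≈ 0.071429; existence CERTIFIED by the union bound.


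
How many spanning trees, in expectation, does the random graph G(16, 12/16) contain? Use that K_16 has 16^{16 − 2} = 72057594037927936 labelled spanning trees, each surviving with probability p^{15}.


K_16 has 16^{16 − 2} = 72057594037927936 labelled spanning trees.
For each such spanning tree H, let X_H = 1 if all 15 edges of H are present in G. Then P[X_H = 1] = p^{15} = (3/4)^{15} = 14348907/1073741824.
Summing the indicators: E[X] = Σ_H E[X_H] = 72057594037927936 · p^{15} = 72057594037927936 · 14348907/1073741824 = 962938848411648.
Numerically: E[X] ≈ 9.62939e+14.

E[X] = 72057594037927936 · (3/4)^{15} = 962938848411648 ≈ 9.62939e+14.


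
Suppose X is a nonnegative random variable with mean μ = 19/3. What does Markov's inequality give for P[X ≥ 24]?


μ = E[X] = 19/3, a = 24.
Markov: P[X ≥ 24] ≤ μ/a = (19/3)/24 = 19/72.
Numerically: ≈ 0.263889.
(Since a = 24 > μ = 6.333333, the bound 19/72 is < 1 and informative.)

P[X ≥ 24] ≤ 19/72 ≈ 0.263889.


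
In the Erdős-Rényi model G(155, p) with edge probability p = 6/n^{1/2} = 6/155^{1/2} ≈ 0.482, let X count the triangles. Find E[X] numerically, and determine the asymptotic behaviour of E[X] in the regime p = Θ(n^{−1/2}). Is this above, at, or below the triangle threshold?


Number of potential triangles: C(155, 3) = 608685.
Each occurs with probability p³ ≈ (0.482)³ ≈ 1.11933e-01.
By linearity: E[X] = C(155, 3)·p³ ≈ 608685 · 1.11933e-01 ≈ 68131.634.
Since α = 1/2 < 1, p = c/n^{1/2} ≫ 1/n is above the triangle threshold p ~ 1/n. Asymptotically E[X] ~ (c³/6)·n^{3(1−α)} = (6³/6)·n^{1.5} → ∞; triangles are abundant w.h.p.

E[X] ≈ 68131.634; in regime p = Θ(1/n^{1/2}) E[X] diverges (above the triangle threshold p ~ 1/n).


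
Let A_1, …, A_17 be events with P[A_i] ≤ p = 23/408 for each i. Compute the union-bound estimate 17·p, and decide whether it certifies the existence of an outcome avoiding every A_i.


Union bound: P[∪_{i=1}^{17} A_i] ≤ Σ_i P[A_i] ≤ 17·p = 17·(23/408) = 23/24.
Numerically: 23/24 ≈ 0.958.
Is 23/24 < 1? YES.
Since P[∪ A_i] ≤ 23/24 < 1, the complement has P[∩ A_i^c] ≥ 1 − 23/24 = 1/24 > 0, so some outcome avoids every A_i.

17·p = 23/24 ≈ 0.958; existence CERTIFIED by the union bound.


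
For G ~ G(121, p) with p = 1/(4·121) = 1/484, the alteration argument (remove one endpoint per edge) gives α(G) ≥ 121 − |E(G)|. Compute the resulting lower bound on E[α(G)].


E[|E(G)|] = C(121, 2)·p = 7260 · (1/484) = 15.
E[α(G)] ≥ n − E[|E(G)|] = 121 − 15 = 106.
Numerically: ≈ 106.0000.
(This is only a lower bound; the true E[α(G)] may be larger.)

E[α(G)] ≥ 106 ≈ 106.0000.


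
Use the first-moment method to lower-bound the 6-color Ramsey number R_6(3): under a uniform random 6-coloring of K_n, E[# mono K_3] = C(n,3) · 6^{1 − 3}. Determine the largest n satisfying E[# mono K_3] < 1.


We need C(n, 3) · 6^{1 − 3} < 1, i.e. C(n, 3) < 6^{3 − 1} = 36.
Check values of n near the boundary:
  n = 3: C(3, 3) = 1; 1 < 36? YES
  n = 4: C(4, 3) = 4; 4 < 36? YES
  n = 5: C(5, 3) = 10; 10 < 36? YES
  n = 6: C(6, 3) = 20; 20 < 36? YES
  n = 7: C(7, 3) = 35; 35 < 36? YES
  n = 8: C(8, 3) = 56; 56 < 36? NO
  n = 9: C(9, 3) = 84; 84 < 36? NO
  n = 10: C(10, 3) = 120; 120 < 36? NO
The largest n with C(n, 3) < 36 is n = 7 (where E[X] = 35/36 ≈ 0.9722). Hence R_6(3) > 7, i.e. R_6(3) ≥ 8.

Largest n = 7; hence R_6(3) > 7.


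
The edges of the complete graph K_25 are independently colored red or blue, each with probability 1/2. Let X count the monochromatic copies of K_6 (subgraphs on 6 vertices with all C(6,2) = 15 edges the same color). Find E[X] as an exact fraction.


Let X = Σ_S X_S over the C(25, 6) = 177100 subsets S of size 6, where X_S = 1 if the K_6 on S is monochromatic.
For a fixed S, the K_6 on S has C(6, 2) = 15 edges. P[all 15 edges red] = (1/2)^15, and likewise for blue, so P[monochromatic] = 2·(1/2)^15 = 2^{1 − 15} = 1/16384.
Summing: E[X] = C(25, 6) · 2^{1 − 15} = 177100 · 1/16384 = 44275/4096.
Numerically: E[X] ≈ 10.809.

E[X] = C(25,6)·2^(1−C(6,2)) = 44275/4096 ≈ 10.809.
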